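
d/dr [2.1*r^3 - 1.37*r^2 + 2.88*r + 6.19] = 6.3*r^2 - 2.74*r + 2.88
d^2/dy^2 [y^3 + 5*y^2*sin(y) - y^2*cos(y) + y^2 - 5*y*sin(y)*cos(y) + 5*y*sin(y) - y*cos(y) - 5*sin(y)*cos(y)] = -5*y^2*sin(y) + y^2*cos(y) - y*sin(y) + 10*y*sin(2*y) + 21*y*cos(y) + 6*y + 12*sin(y) + 8*cos(y) - 10*sqrt(2)*cos(2*y + pi/4) + 2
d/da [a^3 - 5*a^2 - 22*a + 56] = 3*a^2 - 10*a - 22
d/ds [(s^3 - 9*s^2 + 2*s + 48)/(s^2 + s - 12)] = (s^2 + 8*s - 8)/(s^2 + 8*s + 16)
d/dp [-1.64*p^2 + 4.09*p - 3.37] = 4.09 - 3.28*p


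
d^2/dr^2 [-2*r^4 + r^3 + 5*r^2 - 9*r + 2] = -24*r^2 + 6*r + 10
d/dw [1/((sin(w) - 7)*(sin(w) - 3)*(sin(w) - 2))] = (-3*sin(w)^2 + 24*sin(w) - 41)*cos(w)/((sin(w) - 7)^2*(sin(w) - 3)^2*(sin(w) - 2)^2)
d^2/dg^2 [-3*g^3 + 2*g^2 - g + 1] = 4 - 18*g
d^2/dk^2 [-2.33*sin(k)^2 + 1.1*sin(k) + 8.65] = -1.1*sin(k) - 4.66*cos(2*k)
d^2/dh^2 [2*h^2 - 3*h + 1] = 4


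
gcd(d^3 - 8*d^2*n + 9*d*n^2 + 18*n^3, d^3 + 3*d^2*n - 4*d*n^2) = 1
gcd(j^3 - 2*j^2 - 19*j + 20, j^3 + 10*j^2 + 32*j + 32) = j + 4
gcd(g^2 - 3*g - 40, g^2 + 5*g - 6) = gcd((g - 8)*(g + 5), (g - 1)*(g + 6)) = 1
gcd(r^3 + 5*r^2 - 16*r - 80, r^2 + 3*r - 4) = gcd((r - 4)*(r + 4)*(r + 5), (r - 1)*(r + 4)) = r + 4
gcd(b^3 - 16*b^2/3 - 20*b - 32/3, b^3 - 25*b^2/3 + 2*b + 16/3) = b^2 - 22*b/3 - 16/3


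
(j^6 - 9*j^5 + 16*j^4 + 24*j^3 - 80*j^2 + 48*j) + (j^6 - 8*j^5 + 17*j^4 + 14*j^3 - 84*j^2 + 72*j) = 2*j^6 - 17*j^5 + 33*j^4 + 38*j^3 - 164*j^2 + 120*j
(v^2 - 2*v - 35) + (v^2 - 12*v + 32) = 2*v^2 - 14*v - 3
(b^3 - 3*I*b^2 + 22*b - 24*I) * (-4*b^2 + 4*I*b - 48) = -4*b^5 + 16*I*b^4 - 124*b^3 + 328*I*b^2 - 960*b + 1152*I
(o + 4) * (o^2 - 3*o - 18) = o^3 + o^2 - 30*o - 72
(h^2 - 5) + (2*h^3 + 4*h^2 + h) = 2*h^3 + 5*h^2 + h - 5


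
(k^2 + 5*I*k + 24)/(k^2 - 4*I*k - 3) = (k + 8*I)/(k - I)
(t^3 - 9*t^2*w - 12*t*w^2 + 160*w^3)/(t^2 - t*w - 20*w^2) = t - 8*w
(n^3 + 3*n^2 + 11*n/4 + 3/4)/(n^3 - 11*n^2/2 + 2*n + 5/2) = (2*n^2 + 5*n + 3)/(2*(n^2 - 6*n + 5))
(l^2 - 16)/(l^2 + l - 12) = (l - 4)/(l - 3)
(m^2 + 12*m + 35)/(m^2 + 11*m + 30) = (m + 7)/(m + 6)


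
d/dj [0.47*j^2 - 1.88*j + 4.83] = 0.94*j - 1.88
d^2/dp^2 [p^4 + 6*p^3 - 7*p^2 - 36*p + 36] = 12*p^2 + 36*p - 14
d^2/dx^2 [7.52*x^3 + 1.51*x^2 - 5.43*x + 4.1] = 45.12*x + 3.02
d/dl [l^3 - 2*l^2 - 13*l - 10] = 3*l^2 - 4*l - 13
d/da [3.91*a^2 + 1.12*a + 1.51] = 7.82*a + 1.12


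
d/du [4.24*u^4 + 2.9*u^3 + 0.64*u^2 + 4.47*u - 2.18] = 16.96*u^3 + 8.7*u^2 + 1.28*u + 4.47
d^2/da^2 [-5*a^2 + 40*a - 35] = -10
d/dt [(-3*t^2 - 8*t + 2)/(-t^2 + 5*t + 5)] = (-23*t^2 - 26*t - 50)/(t^4 - 10*t^3 + 15*t^2 + 50*t + 25)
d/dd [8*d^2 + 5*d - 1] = 16*d + 5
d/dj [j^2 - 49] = 2*j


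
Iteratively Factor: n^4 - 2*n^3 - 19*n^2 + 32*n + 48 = (n + 4)*(n^3 - 6*n^2 + 5*n + 12) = (n - 3)*(n + 4)*(n^2 - 3*n - 4) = (n - 4)*(n - 3)*(n + 4)*(n + 1)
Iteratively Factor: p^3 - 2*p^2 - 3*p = (p - 3)*(p^2 + p) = (p - 3)*(p + 1)*(p)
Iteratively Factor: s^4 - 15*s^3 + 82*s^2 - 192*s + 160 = (s - 5)*(s^3 - 10*s^2 + 32*s - 32) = (s - 5)*(s - 4)*(s^2 - 6*s + 8) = (s - 5)*(s - 4)^2*(s - 2)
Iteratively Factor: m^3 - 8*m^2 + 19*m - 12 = (m - 3)*(m^2 - 5*m + 4) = (m - 4)*(m - 3)*(m - 1)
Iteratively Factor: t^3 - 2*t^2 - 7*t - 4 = (t + 1)*(t^2 - 3*t - 4) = (t + 1)^2*(t - 4)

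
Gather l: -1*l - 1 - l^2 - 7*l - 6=-l^2 - 8*l - 7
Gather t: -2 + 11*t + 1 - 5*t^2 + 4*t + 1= -5*t^2 + 15*t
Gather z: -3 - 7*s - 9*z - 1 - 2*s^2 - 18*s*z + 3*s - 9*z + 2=-2*s^2 - 4*s + z*(-18*s - 18) - 2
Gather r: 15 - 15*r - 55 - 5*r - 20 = -20*r - 60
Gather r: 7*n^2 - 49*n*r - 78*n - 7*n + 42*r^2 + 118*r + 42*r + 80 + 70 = 7*n^2 - 85*n + 42*r^2 + r*(160 - 49*n) + 150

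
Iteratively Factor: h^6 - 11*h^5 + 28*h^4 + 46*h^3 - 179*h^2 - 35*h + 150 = (h + 2)*(h^5 - 13*h^4 + 54*h^3 - 62*h^2 - 55*h + 75) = (h + 1)*(h + 2)*(h^4 - 14*h^3 + 68*h^2 - 130*h + 75) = (h - 3)*(h + 1)*(h + 2)*(h^3 - 11*h^2 + 35*h - 25) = (h - 5)*(h - 3)*(h + 1)*(h + 2)*(h^2 - 6*h + 5) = (h - 5)*(h - 3)*(h - 1)*(h + 1)*(h + 2)*(h - 5)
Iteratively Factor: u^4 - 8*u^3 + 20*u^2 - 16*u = (u - 2)*(u^3 - 6*u^2 + 8*u) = (u - 4)*(u - 2)*(u^2 - 2*u) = (u - 4)*(u - 2)^2*(u)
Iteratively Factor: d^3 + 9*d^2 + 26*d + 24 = (d + 3)*(d^2 + 6*d + 8) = (d + 3)*(d + 4)*(d + 2)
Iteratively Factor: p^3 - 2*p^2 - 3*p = (p + 1)*(p^2 - 3*p) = p*(p + 1)*(p - 3)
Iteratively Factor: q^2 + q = (q)*(q + 1)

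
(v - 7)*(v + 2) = v^2 - 5*v - 14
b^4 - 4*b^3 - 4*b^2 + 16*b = b*(b - 4)*(b - 2)*(b + 2)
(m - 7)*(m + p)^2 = m^3 + 2*m^2*p - 7*m^2 + m*p^2 - 14*m*p - 7*p^2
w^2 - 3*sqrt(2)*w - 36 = (w - 6*sqrt(2))*(w + 3*sqrt(2))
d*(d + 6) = d^2 + 6*d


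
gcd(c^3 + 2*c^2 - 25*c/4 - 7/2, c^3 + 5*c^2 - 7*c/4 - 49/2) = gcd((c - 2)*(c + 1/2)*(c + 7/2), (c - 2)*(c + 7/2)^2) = c^2 + 3*c/2 - 7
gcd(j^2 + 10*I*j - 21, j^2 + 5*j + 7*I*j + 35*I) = j + 7*I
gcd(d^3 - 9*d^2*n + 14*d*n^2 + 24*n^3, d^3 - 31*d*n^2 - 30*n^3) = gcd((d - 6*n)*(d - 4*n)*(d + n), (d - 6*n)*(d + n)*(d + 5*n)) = d^2 - 5*d*n - 6*n^2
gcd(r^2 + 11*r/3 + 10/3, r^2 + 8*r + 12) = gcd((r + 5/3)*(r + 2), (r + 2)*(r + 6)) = r + 2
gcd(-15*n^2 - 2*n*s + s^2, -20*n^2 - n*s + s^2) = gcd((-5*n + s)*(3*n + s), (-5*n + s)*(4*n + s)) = -5*n + s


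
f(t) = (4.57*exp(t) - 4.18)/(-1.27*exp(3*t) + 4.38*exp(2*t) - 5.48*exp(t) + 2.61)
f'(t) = (4.57*exp(t) - 4.18)*(3.81*exp(3*t) - 8.76*exp(2*t) + 5.48*exp(t))/(-1.27*exp(3*t) + 4.38*exp(2*t) - 5.48*exp(t) + 2.61)^2 + 4.57*exp(t)/(-1.27*exp(3*t) + 4.38*exp(2*t) - 5.48*exp(t) + 2.61) = (11.6078*exp(3*t) - 35.9424*exp(2*t) + 36.6168*exp(t) - 10.9787)*exp(t)/(1.6129*exp(6*t) - 11.1252*exp(5*t) + 33.1036*exp(4*t) - 54.6342*exp(3*t) + 52.894*exp(2*t) - 28.6056*exp(t) + 6.8121)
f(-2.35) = -1.76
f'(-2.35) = -0.16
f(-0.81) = -2.32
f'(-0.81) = -0.40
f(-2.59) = -1.73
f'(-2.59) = -0.13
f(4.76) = -0.00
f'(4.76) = 0.00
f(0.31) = 33.23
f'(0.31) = 555.44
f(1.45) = -0.39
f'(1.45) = 1.07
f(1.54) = -0.30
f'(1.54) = 0.81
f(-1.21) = -2.12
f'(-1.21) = -0.50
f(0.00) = 1.62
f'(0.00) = 22.63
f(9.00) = 0.00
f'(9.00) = 0.00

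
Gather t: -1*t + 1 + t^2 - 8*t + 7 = t^2 - 9*t + 8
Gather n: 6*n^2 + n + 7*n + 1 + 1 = 6*n^2 + 8*n + 2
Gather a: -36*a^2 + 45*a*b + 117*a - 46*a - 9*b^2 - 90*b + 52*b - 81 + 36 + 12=-36*a^2 + a*(45*b + 71) - 9*b^2 - 38*b - 33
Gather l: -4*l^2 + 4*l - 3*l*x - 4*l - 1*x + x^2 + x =-4*l^2 - 3*l*x + x^2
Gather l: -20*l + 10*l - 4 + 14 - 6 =4 - 10*l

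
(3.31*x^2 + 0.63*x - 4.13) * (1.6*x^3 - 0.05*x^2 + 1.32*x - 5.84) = 5.296*x^5 + 0.8425*x^4 - 2.2703*x^3 - 18.2923*x^2 - 9.1308*x + 24.1192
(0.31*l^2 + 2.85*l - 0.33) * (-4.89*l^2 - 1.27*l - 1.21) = -1.5159*l^4 - 14.3302*l^3 - 2.3809*l^2 - 3.0294*l + 0.3993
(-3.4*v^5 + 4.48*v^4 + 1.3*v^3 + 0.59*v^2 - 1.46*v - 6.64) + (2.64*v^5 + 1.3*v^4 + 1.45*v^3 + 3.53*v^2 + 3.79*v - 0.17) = -0.76*v^5 + 5.78*v^4 + 2.75*v^3 + 4.12*v^2 + 2.33*v - 6.81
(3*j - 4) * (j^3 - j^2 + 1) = 3*j^4 - 7*j^3 + 4*j^2 + 3*j - 4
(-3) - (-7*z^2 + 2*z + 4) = 7*z^2 - 2*z - 7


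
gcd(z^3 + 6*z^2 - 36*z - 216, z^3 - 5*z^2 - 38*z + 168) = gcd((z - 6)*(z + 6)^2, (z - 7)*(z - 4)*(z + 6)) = z + 6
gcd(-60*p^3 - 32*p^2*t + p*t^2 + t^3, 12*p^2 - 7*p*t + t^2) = 1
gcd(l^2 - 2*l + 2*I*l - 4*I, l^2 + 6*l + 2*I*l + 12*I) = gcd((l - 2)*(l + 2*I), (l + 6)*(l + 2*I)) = l + 2*I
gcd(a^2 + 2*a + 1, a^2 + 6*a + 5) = a + 1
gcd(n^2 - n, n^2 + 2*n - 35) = 1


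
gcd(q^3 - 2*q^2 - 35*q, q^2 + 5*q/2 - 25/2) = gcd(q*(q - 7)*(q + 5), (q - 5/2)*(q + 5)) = q + 5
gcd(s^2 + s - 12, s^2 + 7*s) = 1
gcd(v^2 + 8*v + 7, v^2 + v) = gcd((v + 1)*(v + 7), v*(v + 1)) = v + 1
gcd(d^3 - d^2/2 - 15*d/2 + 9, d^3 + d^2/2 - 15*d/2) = d + 3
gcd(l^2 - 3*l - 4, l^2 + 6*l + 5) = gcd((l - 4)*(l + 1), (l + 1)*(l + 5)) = l + 1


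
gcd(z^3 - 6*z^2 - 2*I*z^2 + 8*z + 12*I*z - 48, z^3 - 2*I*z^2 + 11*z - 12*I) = z - 4*I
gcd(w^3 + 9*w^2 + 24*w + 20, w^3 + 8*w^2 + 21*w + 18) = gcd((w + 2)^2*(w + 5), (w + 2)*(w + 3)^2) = w + 2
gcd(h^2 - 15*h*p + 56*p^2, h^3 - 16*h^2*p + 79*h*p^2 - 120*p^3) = -h + 8*p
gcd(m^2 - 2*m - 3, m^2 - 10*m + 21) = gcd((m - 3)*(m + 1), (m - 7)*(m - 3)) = m - 3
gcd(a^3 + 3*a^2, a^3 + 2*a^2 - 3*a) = a^2 + 3*a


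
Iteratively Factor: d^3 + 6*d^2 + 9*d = (d)*(d^2 + 6*d + 9) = d*(d + 3)*(d + 3)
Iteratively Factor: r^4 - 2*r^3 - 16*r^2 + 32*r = (r - 2)*(r^3 - 16*r) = r*(r - 2)*(r^2 - 16) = r*(r - 2)*(r + 4)*(r - 4)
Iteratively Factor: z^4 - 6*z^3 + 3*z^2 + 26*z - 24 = (z + 2)*(z^3 - 8*z^2 + 19*z - 12) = (z - 1)*(z + 2)*(z^2 - 7*z + 12) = (z - 3)*(z - 1)*(z + 2)*(z - 4)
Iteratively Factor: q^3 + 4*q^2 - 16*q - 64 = (q + 4)*(q^2 - 16) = (q + 4)^2*(q - 4)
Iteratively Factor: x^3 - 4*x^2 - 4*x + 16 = (x - 4)*(x^2 - 4) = (x - 4)*(x + 2)*(x - 2)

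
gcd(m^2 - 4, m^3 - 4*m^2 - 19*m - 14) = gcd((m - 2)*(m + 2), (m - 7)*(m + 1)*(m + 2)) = m + 2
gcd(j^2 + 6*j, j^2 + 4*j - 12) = j + 6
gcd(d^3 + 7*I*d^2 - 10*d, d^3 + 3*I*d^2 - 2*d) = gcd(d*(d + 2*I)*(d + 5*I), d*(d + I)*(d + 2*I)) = d^2 + 2*I*d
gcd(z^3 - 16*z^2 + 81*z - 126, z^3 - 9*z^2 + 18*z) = z^2 - 9*z + 18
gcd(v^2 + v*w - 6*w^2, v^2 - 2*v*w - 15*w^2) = v + 3*w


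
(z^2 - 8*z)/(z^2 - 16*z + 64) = z/(z - 8)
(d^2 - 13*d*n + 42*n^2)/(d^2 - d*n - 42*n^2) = (d - 6*n)/(d + 6*n)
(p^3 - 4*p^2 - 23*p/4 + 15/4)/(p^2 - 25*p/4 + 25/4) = (4*p^2 + 4*p - 3)/(4*p - 5)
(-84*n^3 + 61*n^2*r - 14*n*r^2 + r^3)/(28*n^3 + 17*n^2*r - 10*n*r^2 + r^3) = (-3*n + r)/(n + r)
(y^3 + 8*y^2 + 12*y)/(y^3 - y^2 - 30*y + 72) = y*(y + 2)/(y^2 - 7*y + 12)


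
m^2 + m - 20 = (m - 4)*(m + 5)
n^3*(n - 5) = n^4 - 5*n^3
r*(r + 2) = r^2 + 2*r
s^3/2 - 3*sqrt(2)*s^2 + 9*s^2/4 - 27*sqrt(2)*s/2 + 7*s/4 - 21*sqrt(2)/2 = (s/2 + 1/2)*(s + 7/2)*(s - 6*sqrt(2))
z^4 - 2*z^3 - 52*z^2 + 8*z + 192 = (z - 8)*(z - 2)*(z + 2)*(z + 6)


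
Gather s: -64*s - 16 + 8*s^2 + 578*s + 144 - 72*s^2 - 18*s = -64*s^2 + 496*s + 128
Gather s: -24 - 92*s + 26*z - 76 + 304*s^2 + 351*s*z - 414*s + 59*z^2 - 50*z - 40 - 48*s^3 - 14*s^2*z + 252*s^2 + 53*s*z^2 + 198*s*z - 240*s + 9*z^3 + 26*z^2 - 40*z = -48*s^3 + s^2*(556 - 14*z) + s*(53*z^2 + 549*z - 746) + 9*z^3 + 85*z^2 - 64*z - 140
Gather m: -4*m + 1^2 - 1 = -4*m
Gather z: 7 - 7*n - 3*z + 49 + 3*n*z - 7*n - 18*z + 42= -14*n + z*(3*n - 21) + 98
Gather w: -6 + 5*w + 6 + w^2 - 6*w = w^2 - w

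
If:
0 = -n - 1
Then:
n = -1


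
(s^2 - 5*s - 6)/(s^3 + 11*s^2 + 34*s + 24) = (s - 6)/(s^2 + 10*s + 24)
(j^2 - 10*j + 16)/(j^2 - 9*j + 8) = (j - 2)/(j - 1)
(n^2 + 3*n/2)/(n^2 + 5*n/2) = (2*n + 3)/(2*n + 5)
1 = 1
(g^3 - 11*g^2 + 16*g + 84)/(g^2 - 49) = (g^2 - 4*g - 12)/(g + 7)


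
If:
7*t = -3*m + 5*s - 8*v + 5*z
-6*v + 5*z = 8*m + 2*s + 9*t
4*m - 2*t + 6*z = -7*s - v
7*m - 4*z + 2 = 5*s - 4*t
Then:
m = -465*z/1498 - 361/1498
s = 241/1498 - 395*z/1498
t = 909*z/749 + 92/749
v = 125/1498 - 727*z/1498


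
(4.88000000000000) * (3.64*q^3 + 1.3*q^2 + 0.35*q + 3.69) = 17.7632*q^3 + 6.344*q^2 + 1.708*q + 18.0072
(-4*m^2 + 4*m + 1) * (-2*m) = 8*m^3 - 8*m^2 - 2*m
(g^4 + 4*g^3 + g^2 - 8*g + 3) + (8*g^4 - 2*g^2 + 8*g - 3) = 9*g^4 + 4*g^3 - g^2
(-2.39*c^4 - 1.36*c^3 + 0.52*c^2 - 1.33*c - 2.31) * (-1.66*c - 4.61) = 3.9674*c^5 + 13.2755*c^4 + 5.4064*c^3 - 0.1894*c^2 + 9.9659*c + 10.6491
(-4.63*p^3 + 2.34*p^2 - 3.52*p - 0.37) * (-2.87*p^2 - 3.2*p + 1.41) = 13.2881*p^5 + 8.1002*p^4 - 3.9139*p^3 + 15.6253*p^2 - 3.7792*p - 0.5217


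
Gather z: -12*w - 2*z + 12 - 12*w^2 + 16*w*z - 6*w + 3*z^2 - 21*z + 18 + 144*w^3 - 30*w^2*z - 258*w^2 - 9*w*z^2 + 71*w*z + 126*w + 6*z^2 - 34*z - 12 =144*w^3 - 270*w^2 + 108*w + z^2*(9 - 9*w) + z*(-30*w^2 + 87*w - 57) + 18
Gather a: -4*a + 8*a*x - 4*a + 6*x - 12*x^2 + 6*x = a*(8*x - 8) - 12*x^2 + 12*x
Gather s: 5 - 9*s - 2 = 3 - 9*s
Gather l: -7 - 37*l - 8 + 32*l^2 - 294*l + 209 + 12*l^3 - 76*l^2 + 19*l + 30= 12*l^3 - 44*l^2 - 312*l + 224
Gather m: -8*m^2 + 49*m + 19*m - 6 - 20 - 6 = -8*m^2 + 68*m - 32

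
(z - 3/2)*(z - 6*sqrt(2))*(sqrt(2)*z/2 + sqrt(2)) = sqrt(2)*z^3/2 - 6*z^2 + sqrt(2)*z^2/4 - 3*z - 3*sqrt(2)*z/2 + 18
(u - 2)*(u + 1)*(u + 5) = u^3 + 4*u^2 - 7*u - 10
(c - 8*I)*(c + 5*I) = c^2 - 3*I*c + 40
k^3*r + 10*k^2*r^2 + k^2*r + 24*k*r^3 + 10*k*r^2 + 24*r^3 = (k + 4*r)*(k + 6*r)*(k*r + r)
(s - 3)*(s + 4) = s^2 + s - 12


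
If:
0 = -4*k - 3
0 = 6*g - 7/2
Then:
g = 7/12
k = -3/4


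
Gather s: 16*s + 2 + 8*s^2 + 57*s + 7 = 8*s^2 + 73*s + 9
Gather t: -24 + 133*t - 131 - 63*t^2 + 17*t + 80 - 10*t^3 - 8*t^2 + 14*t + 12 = -10*t^3 - 71*t^2 + 164*t - 63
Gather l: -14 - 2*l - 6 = -2*l - 20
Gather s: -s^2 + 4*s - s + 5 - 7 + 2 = -s^2 + 3*s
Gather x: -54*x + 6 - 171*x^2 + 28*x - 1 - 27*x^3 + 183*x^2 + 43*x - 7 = -27*x^3 + 12*x^2 + 17*x - 2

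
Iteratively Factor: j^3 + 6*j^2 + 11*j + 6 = (j + 3)*(j^2 + 3*j + 2) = (j + 2)*(j + 3)*(j + 1)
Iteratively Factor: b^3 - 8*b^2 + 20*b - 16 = (b - 2)*(b^2 - 6*b + 8) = (b - 2)^2*(b - 4)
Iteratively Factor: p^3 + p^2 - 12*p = (p - 3)*(p^2 + 4*p) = p*(p - 3)*(p + 4)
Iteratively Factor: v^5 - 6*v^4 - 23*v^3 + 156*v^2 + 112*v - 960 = (v + 3)*(v^4 - 9*v^3 + 4*v^2 + 144*v - 320) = (v + 3)*(v + 4)*(v^3 - 13*v^2 + 56*v - 80) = (v - 4)*(v + 3)*(v + 4)*(v^2 - 9*v + 20) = (v - 5)*(v - 4)*(v + 3)*(v + 4)*(v - 4)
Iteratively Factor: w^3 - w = (w + 1)*(w^2 - w) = w*(w + 1)*(w - 1)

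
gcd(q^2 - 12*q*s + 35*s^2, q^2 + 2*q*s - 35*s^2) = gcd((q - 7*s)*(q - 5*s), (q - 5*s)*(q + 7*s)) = q - 5*s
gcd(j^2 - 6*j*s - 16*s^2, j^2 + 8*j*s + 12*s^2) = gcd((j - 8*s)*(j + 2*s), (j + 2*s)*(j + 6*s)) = j + 2*s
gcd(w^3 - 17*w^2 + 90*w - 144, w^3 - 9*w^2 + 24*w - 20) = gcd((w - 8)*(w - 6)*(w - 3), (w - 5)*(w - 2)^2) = 1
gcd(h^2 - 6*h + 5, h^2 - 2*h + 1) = h - 1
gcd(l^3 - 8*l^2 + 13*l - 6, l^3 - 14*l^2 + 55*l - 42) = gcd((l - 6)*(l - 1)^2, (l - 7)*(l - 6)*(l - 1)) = l^2 - 7*l + 6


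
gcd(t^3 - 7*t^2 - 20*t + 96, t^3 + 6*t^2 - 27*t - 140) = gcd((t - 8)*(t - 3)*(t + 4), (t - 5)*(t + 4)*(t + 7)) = t + 4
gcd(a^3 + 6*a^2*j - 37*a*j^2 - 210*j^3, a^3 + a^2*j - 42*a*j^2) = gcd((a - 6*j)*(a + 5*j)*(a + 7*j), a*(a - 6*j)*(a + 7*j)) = a^2 + a*j - 42*j^2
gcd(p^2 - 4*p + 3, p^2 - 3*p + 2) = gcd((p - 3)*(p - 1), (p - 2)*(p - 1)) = p - 1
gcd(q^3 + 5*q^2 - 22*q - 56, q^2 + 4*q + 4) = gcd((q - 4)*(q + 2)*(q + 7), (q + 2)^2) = q + 2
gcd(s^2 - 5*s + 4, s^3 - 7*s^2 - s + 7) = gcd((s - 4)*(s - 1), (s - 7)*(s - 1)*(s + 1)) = s - 1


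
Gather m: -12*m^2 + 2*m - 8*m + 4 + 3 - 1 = -12*m^2 - 6*m + 6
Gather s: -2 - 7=-9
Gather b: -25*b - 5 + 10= 5 - 25*b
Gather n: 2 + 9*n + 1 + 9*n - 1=18*n + 2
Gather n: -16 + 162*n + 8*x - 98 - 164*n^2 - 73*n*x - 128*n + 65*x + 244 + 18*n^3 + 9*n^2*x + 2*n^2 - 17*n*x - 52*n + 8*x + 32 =18*n^3 + n^2*(9*x - 162) + n*(-90*x - 18) + 81*x + 162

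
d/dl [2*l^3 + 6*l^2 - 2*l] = 6*l^2 + 12*l - 2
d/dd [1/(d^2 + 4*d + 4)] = 2*(-d - 2)/(d^2 + 4*d + 4)^2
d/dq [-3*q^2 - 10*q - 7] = -6*q - 10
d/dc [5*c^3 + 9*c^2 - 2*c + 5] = 15*c^2 + 18*c - 2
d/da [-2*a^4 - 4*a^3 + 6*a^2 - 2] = 4*a*(-2*a^2 - 3*a + 3)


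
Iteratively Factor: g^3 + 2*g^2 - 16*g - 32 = (g + 4)*(g^2 - 2*g - 8) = (g - 4)*(g + 4)*(g + 2)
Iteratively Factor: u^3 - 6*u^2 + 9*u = (u)*(u^2 - 6*u + 9) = u*(u - 3)*(u - 3)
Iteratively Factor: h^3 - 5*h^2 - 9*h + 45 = (h - 3)*(h^2 - 2*h - 15) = (h - 5)*(h - 3)*(h + 3)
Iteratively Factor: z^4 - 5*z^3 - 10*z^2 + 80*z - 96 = (z - 3)*(z^3 - 2*z^2 - 16*z + 32) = (z - 3)*(z + 4)*(z^2 - 6*z + 8) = (z - 3)*(z - 2)*(z + 4)*(z - 4)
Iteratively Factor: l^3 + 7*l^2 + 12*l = (l + 3)*(l^2 + 4*l) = (l + 3)*(l + 4)*(l)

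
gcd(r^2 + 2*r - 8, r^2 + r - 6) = r - 2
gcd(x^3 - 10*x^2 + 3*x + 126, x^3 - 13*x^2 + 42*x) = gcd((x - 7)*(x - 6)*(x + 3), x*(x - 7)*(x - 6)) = x^2 - 13*x + 42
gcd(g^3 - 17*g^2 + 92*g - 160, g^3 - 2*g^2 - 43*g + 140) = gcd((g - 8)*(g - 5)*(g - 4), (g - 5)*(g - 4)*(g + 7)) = g^2 - 9*g + 20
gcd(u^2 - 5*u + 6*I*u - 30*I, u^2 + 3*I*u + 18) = u + 6*I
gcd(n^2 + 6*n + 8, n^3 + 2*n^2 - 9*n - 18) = n + 2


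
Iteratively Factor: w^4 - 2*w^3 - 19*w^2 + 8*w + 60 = (w - 5)*(w^3 + 3*w^2 - 4*w - 12) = (w - 5)*(w + 3)*(w^2 - 4) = (w - 5)*(w + 2)*(w + 3)*(w - 2)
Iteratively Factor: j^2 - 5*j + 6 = (j - 3)*(j - 2)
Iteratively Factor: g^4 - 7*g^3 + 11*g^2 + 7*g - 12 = (g - 4)*(g^3 - 3*g^2 - g + 3) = (g - 4)*(g + 1)*(g^2 - 4*g + 3) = (g - 4)*(g - 3)*(g + 1)*(g - 1)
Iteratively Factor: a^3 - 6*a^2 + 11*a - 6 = (a - 3)*(a^2 - 3*a + 2) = (a - 3)*(a - 1)*(a - 2)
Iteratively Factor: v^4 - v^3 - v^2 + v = (v)*(v^3 - v^2 - v + 1) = v*(v - 1)*(v^2 - 1) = v*(v - 1)^2*(v + 1)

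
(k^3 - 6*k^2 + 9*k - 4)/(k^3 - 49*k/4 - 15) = 4*(k^2 - 2*k + 1)/(4*k^2 + 16*k + 15)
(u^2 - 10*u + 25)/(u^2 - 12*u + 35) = (u - 5)/(u - 7)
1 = 1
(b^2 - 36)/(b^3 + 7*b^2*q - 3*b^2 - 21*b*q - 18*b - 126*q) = (b + 6)/(b^2 + 7*b*q + 3*b + 21*q)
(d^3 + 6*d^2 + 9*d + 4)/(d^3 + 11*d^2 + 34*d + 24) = (d + 1)/(d + 6)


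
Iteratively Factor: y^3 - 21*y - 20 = (y + 1)*(y^2 - y - 20) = (y - 5)*(y + 1)*(y + 4)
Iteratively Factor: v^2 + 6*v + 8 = (v + 4)*(v + 2)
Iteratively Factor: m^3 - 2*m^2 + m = (m - 1)*(m^2 - m) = m*(m - 1)*(m - 1)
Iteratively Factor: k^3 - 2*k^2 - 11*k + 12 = (k - 4)*(k^2 + 2*k - 3) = (k - 4)*(k - 1)*(k + 3)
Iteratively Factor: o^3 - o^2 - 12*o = (o)*(o^2 - o - 12) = o*(o - 4)*(o + 3)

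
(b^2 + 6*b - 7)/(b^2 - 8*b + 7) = (b + 7)/(b - 7)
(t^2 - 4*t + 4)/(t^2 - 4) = (t - 2)/(t + 2)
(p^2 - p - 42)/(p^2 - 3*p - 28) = (p + 6)/(p + 4)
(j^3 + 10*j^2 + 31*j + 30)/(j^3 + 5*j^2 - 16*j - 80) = (j^2 + 5*j + 6)/(j^2 - 16)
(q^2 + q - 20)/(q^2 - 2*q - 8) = (q + 5)/(q + 2)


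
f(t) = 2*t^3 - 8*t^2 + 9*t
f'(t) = 6*t^2 - 16*t + 9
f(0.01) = 0.09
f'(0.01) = 8.84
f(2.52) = 3.88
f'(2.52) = 6.78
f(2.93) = 8.00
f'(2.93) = 13.63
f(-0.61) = -8.92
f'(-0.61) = 20.99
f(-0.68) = -10.45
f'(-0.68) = 22.65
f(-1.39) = -33.34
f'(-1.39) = 42.83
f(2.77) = 6.05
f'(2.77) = 10.72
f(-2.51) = -104.62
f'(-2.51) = 86.96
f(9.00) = 891.00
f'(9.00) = 351.00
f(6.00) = 198.00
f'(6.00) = 129.00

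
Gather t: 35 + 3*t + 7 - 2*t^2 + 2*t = -2*t^2 + 5*t + 42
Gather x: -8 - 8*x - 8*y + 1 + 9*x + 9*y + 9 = x + y + 2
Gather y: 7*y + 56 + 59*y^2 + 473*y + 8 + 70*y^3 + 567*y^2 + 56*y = 70*y^3 + 626*y^2 + 536*y + 64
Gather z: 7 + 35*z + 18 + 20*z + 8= 55*z + 33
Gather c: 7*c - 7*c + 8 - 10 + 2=0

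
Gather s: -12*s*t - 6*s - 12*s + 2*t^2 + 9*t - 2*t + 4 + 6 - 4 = s*(-12*t - 18) + 2*t^2 + 7*t + 6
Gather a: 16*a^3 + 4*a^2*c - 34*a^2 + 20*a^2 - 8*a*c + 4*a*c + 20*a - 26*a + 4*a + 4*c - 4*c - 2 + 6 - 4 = 16*a^3 + a^2*(4*c - 14) + a*(-4*c - 2)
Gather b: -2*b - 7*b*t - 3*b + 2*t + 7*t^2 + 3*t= b*(-7*t - 5) + 7*t^2 + 5*t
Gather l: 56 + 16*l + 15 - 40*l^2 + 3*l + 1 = -40*l^2 + 19*l + 72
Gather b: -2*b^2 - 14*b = -2*b^2 - 14*b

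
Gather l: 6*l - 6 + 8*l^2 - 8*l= 8*l^2 - 2*l - 6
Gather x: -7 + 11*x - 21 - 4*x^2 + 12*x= -4*x^2 + 23*x - 28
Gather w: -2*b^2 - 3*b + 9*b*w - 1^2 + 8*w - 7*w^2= -2*b^2 - 3*b - 7*w^2 + w*(9*b + 8) - 1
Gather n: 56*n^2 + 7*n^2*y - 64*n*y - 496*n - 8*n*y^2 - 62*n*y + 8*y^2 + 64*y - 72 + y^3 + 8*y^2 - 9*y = n^2*(7*y + 56) + n*(-8*y^2 - 126*y - 496) + y^3 + 16*y^2 + 55*y - 72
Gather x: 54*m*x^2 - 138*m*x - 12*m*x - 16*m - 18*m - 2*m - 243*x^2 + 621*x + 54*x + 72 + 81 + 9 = -36*m + x^2*(54*m - 243) + x*(675 - 150*m) + 162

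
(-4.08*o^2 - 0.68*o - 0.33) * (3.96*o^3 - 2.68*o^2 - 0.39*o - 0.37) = -16.1568*o^5 + 8.2416*o^4 + 2.1068*o^3 + 2.6592*o^2 + 0.3803*o + 0.1221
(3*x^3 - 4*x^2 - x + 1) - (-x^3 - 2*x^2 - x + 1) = 4*x^3 - 2*x^2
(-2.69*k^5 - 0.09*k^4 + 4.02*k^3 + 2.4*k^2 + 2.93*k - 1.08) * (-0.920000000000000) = 2.4748*k^5 + 0.0828*k^4 - 3.6984*k^3 - 2.208*k^2 - 2.6956*k + 0.9936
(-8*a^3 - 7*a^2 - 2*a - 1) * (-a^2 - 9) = 8*a^5 + 7*a^4 + 74*a^3 + 64*a^2 + 18*a + 9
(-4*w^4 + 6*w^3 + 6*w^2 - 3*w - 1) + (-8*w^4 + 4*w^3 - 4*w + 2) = -12*w^4 + 10*w^3 + 6*w^2 - 7*w + 1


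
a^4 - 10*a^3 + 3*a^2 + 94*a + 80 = (a - 8)*(a - 5)*(a + 1)*(a + 2)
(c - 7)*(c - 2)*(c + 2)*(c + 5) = c^4 - 2*c^3 - 39*c^2 + 8*c + 140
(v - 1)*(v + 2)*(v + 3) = v^3 + 4*v^2 + v - 6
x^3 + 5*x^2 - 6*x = x*(x - 1)*(x + 6)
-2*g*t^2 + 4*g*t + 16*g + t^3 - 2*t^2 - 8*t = (-2*g + t)*(t - 4)*(t + 2)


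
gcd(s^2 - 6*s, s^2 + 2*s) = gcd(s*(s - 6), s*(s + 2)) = s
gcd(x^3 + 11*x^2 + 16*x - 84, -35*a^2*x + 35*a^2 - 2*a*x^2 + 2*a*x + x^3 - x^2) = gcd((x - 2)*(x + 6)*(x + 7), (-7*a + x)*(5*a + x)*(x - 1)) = 1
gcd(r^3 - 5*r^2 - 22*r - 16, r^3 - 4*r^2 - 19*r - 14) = r^2 + 3*r + 2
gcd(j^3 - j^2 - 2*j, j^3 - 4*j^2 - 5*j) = j^2 + j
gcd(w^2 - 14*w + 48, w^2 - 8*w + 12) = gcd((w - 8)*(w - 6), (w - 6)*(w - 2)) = w - 6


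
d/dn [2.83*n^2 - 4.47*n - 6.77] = 5.66*n - 4.47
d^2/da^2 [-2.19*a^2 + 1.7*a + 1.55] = -4.38000000000000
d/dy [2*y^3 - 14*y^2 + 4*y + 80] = 6*y^2 - 28*y + 4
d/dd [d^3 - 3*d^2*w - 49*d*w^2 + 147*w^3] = 3*d^2 - 6*d*w - 49*w^2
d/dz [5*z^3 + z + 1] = 15*z^2 + 1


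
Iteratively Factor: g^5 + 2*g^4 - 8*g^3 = (g)*(g^4 + 2*g^3 - 8*g^2) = g*(g + 4)*(g^3 - 2*g^2) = g^2*(g + 4)*(g^2 - 2*g) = g^2*(g - 2)*(g + 4)*(g)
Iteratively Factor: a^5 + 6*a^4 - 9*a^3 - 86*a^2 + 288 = (a + 3)*(a^4 + 3*a^3 - 18*a^2 - 32*a + 96) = (a + 3)*(a + 4)*(a^3 - a^2 - 14*a + 24) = (a - 2)*(a + 3)*(a + 4)*(a^2 + a - 12) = (a - 3)*(a - 2)*(a + 3)*(a + 4)*(a + 4)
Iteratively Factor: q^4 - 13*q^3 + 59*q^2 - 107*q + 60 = (q - 1)*(q^3 - 12*q^2 + 47*q - 60) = (q - 5)*(q - 1)*(q^2 - 7*q + 12) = (q - 5)*(q - 4)*(q - 1)*(q - 3)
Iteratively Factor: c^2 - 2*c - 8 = (c + 2)*(c - 4)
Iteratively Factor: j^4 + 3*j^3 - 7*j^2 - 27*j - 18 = (j + 3)*(j^3 - 7*j - 6) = (j + 2)*(j + 3)*(j^2 - 2*j - 3) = (j + 1)*(j + 2)*(j + 3)*(j - 3)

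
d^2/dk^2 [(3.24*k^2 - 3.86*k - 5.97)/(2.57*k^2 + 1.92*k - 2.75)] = (-82.96474*k^3 - 99.195318*k^2 - 340.433508*k - 120.158166)/(16.974593*k^6 + 38.044224*k^5 - 26.068281*k^4 - 74.339712*k^3 + 27.894075*k^2 + 43.56*k - 20.796875)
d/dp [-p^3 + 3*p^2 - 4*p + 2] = -3*p^2 + 6*p - 4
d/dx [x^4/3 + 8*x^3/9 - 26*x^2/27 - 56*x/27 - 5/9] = 4*x^3/3 + 8*x^2/3 - 52*x/27 - 56/27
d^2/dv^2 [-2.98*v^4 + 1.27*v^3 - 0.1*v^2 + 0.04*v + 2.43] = -35.76*v^2 + 7.62*v - 0.2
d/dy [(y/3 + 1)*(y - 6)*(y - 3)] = y^2 - 4*y - 3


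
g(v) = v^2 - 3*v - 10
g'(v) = 2*v - 3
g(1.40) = -12.24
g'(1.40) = -0.20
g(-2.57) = 4.31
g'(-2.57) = -8.14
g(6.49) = 12.65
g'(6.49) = 9.98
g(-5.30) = 33.99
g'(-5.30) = -13.60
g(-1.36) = -4.07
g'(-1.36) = -5.72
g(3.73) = -7.28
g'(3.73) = 4.46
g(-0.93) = -6.35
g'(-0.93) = -4.86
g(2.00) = -12.00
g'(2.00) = 1.00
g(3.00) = -10.00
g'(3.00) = 3.00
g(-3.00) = 8.00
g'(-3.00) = -9.00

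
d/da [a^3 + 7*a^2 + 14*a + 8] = 3*a^2 + 14*a + 14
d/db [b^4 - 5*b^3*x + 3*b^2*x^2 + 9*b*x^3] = 4*b^3 - 15*b^2*x + 6*b*x^2 + 9*x^3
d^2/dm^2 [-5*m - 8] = 0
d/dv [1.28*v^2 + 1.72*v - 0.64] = 2.56*v + 1.72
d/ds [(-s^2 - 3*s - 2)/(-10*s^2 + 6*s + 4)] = 3*s*(-3*s - 4)/(25*s^4 - 30*s^3 - 11*s^2 + 12*s + 4)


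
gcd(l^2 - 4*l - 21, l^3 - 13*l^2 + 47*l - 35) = l - 7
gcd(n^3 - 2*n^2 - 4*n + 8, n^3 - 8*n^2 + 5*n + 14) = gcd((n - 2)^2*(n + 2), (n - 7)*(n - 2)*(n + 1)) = n - 2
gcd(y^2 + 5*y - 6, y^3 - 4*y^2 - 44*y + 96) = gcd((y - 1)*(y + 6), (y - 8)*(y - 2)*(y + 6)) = y + 6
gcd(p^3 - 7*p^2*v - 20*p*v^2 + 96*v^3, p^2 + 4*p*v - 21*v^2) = p - 3*v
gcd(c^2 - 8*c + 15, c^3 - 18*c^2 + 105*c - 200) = c - 5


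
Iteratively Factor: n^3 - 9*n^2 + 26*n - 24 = (n - 4)*(n^2 - 5*n + 6) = (n - 4)*(n - 3)*(n - 2)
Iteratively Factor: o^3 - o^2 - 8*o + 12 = (o - 2)*(o^2 + o - 6) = (o - 2)*(o + 3)*(o - 2)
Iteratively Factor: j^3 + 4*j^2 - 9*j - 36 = (j + 3)*(j^2 + j - 12) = (j - 3)*(j + 3)*(j + 4)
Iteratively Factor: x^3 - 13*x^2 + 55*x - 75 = (x - 5)*(x^2 - 8*x + 15) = (x - 5)^2*(x - 3)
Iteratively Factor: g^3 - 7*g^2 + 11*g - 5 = (g - 5)*(g^2 - 2*g + 1) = (g - 5)*(g - 1)*(g - 1)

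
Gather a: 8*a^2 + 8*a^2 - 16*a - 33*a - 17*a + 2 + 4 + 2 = 16*a^2 - 66*a + 8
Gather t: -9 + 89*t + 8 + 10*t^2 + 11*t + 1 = 10*t^2 + 100*t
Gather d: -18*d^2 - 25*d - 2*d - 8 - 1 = -18*d^2 - 27*d - 9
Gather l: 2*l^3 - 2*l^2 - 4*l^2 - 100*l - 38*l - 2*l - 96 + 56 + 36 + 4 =2*l^3 - 6*l^2 - 140*l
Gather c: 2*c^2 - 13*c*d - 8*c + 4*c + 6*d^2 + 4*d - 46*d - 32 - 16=2*c^2 + c*(-13*d - 4) + 6*d^2 - 42*d - 48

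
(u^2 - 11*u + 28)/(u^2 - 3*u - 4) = (u - 7)/(u + 1)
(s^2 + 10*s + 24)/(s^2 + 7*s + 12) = (s + 6)/(s + 3)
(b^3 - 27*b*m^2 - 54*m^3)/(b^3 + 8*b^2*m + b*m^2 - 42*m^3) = (b^2 - 3*b*m - 18*m^2)/(b^2 + 5*b*m - 14*m^2)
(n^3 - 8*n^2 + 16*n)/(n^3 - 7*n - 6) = n*(-n^2 + 8*n - 16)/(-n^3 + 7*n + 6)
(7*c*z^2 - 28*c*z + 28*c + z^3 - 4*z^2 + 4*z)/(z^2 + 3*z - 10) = (7*c*z - 14*c + z^2 - 2*z)/(z + 5)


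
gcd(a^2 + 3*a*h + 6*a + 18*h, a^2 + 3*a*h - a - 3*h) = a + 3*h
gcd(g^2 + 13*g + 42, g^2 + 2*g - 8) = 1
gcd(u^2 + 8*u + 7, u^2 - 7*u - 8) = u + 1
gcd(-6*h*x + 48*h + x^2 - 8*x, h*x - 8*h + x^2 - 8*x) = x - 8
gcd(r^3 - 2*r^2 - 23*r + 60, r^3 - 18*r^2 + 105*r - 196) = r - 4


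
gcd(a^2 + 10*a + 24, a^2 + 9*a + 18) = a + 6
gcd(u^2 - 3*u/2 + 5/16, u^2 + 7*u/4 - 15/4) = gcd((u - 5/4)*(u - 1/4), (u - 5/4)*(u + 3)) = u - 5/4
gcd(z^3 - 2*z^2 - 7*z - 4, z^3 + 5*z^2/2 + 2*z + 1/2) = z^2 + 2*z + 1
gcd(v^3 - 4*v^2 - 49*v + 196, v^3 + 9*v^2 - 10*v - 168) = v^2 + 3*v - 28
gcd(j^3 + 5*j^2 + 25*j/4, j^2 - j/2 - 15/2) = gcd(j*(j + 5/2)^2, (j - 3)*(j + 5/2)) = j + 5/2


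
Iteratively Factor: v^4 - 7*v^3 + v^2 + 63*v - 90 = (v - 2)*(v^3 - 5*v^2 - 9*v + 45) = (v - 5)*(v - 2)*(v^2 - 9) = (v - 5)*(v - 3)*(v - 2)*(v + 3)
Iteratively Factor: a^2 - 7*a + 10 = (a - 5)*(a - 2)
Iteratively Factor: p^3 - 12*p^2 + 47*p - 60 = (p - 4)*(p^2 - 8*p + 15) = (p - 4)*(p - 3)*(p - 5)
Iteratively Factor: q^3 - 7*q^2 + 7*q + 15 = (q - 3)*(q^2 - 4*q - 5) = (q - 3)*(q + 1)*(q - 5)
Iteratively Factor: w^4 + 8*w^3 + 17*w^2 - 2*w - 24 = (w - 1)*(w^3 + 9*w^2 + 26*w + 24) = (w - 1)*(w + 2)*(w^2 + 7*w + 12) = (w - 1)*(w + 2)*(w + 3)*(w + 4)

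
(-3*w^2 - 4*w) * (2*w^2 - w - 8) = -6*w^4 - 5*w^3 + 28*w^2 + 32*w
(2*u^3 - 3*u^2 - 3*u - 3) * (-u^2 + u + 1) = -2*u^5 + 5*u^4 + 2*u^3 - 3*u^2 - 6*u - 3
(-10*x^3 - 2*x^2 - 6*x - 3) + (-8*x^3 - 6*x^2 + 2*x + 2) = -18*x^3 - 8*x^2 - 4*x - 1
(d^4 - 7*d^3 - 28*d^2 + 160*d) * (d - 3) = d^5 - 10*d^4 - 7*d^3 + 244*d^2 - 480*d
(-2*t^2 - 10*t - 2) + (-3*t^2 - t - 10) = -5*t^2 - 11*t - 12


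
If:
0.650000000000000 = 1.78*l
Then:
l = 0.37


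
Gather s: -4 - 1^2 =-5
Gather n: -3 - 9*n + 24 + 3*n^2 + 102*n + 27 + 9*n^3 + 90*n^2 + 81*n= 9*n^3 + 93*n^2 + 174*n + 48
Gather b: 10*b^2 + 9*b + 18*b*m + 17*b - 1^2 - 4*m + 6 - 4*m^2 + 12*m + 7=10*b^2 + b*(18*m + 26) - 4*m^2 + 8*m + 12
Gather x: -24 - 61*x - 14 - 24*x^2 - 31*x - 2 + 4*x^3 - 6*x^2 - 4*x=4*x^3 - 30*x^2 - 96*x - 40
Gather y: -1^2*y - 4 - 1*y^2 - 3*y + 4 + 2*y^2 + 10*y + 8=y^2 + 6*y + 8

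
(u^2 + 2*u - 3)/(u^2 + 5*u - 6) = (u + 3)/(u + 6)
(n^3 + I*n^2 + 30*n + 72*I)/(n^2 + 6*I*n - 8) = (n^2 - 3*I*n + 18)/(n + 2*I)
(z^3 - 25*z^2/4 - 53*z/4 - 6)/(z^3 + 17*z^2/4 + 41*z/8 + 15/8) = 2*(z - 8)/(2*z + 5)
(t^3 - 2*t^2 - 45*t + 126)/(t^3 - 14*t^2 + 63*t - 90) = (t + 7)/(t - 5)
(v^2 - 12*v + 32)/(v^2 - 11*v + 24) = (v - 4)/(v - 3)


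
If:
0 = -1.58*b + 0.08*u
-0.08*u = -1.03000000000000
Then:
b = 0.65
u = 12.88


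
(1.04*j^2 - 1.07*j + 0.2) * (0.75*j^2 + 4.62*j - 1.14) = 0.78*j^4 + 4.0023*j^3 - 5.979*j^2 + 2.1438*j - 0.228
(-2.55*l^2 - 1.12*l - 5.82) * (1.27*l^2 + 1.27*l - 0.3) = -3.2385*l^4 - 4.6609*l^3 - 8.0488*l^2 - 7.0554*l + 1.746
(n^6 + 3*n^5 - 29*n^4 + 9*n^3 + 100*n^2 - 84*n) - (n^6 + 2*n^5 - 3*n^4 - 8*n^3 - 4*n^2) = n^5 - 26*n^4 + 17*n^3 + 104*n^2 - 84*n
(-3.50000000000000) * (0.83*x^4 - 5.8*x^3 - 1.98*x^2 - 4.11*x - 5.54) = -2.905*x^4 + 20.3*x^3 + 6.93*x^2 + 14.385*x + 19.39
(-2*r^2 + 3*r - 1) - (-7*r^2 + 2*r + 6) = 5*r^2 + r - 7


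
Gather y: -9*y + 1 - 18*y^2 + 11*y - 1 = -18*y^2 + 2*y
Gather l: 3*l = 3*l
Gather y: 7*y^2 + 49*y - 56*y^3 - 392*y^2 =-56*y^3 - 385*y^2 + 49*y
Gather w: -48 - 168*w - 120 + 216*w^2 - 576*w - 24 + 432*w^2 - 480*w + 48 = 648*w^2 - 1224*w - 144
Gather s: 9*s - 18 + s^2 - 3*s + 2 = s^2 + 6*s - 16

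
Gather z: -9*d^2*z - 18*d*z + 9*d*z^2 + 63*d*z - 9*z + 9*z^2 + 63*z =z^2*(9*d + 9) + z*(-9*d^2 + 45*d + 54)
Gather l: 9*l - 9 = 9*l - 9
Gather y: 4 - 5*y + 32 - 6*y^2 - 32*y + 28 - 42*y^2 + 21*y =-48*y^2 - 16*y + 64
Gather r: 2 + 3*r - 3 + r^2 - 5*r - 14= r^2 - 2*r - 15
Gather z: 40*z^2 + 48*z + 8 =40*z^2 + 48*z + 8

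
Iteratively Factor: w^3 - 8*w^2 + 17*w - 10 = (w - 1)*(w^2 - 7*w + 10) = (w - 5)*(w - 1)*(w - 2)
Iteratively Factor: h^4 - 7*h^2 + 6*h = (h - 2)*(h^3 + 2*h^2 - 3*h) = h*(h - 2)*(h^2 + 2*h - 3) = h*(h - 2)*(h + 3)*(h - 1)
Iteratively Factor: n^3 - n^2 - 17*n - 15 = (n - 5)*(n^2 + 4*n + 3) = (n - 5)*(n + 1)*(n + 3)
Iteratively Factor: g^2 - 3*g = (g - 3)*(g)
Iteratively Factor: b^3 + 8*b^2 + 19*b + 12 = (b + 1)*(b^2 + 7*b + 12) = (b + 1)*(b + 4)*(b + 3)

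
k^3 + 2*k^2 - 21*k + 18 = (k - 3)*(k - 1)*(k + 6)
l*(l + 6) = l^2 + 6*l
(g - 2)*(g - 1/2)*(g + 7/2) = g^3 + g^2 - 31*g/4 + 7/2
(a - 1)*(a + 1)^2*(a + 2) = a^4 + 3*a^3 + a^2 - 3*a - 2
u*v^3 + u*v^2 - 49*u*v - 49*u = (v - 7)*(v + 7)*(u*v + u)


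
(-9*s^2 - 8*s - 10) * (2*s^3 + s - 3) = -18*s^5 - 16*s^4 - 29*s^3 + 19*s^2 + 14*s + 30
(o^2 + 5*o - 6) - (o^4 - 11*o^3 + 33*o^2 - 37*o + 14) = -o^4 + 11*o^3 - 32*o^2 + 42*o - 20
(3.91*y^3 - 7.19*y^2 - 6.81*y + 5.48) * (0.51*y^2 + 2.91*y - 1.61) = 1.9941*y^5 + 7.7112*y^4 - 30.6911*y^3 - 5.4464*y^2 + 26.9109*y - 8.8228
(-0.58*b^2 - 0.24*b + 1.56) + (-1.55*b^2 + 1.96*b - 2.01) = -2.13*b^2 + 1.72*b - 0.45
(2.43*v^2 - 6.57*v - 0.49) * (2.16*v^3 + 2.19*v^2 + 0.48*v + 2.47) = 5.2488*v^5 - 8.8695*v^4 - 14.2803*v^3 + 1.7754*v^2 - 16.4631*v - 1.2103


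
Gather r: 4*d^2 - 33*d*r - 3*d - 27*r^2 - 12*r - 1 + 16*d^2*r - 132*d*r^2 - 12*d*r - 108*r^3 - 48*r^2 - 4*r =4*d^2 - 3*d - 108*r^3 + r^2*(-132*d - 75) + r*(16*d^2 - 45*d - 16) - 1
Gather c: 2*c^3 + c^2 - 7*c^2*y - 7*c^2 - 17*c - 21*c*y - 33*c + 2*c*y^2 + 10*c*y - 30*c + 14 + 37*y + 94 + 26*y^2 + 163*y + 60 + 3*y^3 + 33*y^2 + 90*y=2*c^3 + c^2*(-7*y - 6) + c*(2*y^2 - 11*y - 80) + 3*y^3 + 59*y^2 + 290*y + 168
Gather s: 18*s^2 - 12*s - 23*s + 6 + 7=18*s^2 - 35*s + 13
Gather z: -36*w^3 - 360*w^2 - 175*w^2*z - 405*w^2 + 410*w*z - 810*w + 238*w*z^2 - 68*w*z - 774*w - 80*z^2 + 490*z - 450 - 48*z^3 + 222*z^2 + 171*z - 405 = -36*w^3 - 765*w^2 - 1584*w - 48*z^3 + z^2*(238*w + 142) + z*(-175*w^2 + 342*w + 661) - 855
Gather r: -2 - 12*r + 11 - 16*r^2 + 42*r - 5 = -16*r^2 + 30*r + 4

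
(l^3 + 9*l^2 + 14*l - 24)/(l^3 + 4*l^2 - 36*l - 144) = (l - 1)/(l - 6)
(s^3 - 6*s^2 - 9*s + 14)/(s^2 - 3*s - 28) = (s^2 + s - 2)/(s + 4)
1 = 1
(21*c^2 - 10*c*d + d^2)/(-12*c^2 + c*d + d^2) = (-7*c + d)/(4*c + d)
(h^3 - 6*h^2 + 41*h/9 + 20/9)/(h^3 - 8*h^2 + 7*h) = (9*h^3 - 54*h^2 + 41*h + 20)/(9*h*(h^2 - 8*h + 7))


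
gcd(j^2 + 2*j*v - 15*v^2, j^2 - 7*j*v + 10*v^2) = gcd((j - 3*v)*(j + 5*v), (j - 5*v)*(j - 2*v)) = 1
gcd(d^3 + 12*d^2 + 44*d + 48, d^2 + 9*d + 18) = d + 6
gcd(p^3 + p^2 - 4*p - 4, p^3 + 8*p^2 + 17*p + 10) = p^2 + 3*p + 2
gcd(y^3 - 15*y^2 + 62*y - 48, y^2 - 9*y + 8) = y^2 - 9*y + 8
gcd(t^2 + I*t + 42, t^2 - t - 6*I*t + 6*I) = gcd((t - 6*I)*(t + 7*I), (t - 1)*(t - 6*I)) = t - 6*I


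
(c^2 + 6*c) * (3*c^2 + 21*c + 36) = 3*c^4 + 39*c^3 + 162*c^2 + 216*c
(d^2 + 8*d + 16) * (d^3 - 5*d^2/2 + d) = d^5 + 11*d^4/2 - 3*d^3 - 32*d^2 + 16*d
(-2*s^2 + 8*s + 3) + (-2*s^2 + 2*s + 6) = -4*s^2 + 10*s + 9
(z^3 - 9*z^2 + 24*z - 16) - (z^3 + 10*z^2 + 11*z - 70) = -19*z^2 + 13*z + 54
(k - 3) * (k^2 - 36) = k^3 - 3*k^2 - 36*k + 108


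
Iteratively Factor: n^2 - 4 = (n + 2)*(n - 2)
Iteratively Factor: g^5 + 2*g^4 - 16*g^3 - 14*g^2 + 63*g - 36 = (g + 4)*(g^4 - 2*g^3 - 8*g^2 + 18*g - 9) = (g - 1)*(g + 4)*(g^3 - g^2 - 9*g + 9) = (g - 3)*(g - 1)*(g + 4)*(g^2 + 2*g - 3) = (g - 3)*(g - 1)^2*(g + 4)*(g + 3)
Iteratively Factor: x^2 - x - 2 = (x - 2)*(x + 1)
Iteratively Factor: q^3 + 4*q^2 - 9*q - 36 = (q + 3)*(q^2 + q - 12) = (q + 3)*(q + 4)*(q - 3)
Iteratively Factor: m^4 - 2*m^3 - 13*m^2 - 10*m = (m)*(m^3 - 2*m^2 - 13*m - 10) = m*(m + 2)*(m^2 - 4*m - 5) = m*(m - 5)*(m + 2)*(m + 1)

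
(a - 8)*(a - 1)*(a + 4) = a^3 - 5*a^2 - 28*a + 32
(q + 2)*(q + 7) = q^2 + 9*q + 14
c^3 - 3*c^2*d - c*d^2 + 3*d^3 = (c - 3*d)*(c - d)*(c + d)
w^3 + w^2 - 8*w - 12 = (w - 3)*(w + 2)^2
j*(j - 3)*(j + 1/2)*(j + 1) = j^4 - 3*j^3/2 - 4*j^2 - 3*j/2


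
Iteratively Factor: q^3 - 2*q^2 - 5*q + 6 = (q - 1)*(q^2 - q - 6) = (q - 1)*(q + 2)*(q - 3)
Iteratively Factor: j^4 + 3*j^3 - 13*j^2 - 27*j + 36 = (j - 1)*(j^3 + 4*j^2 - 9*j - 36) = (j - 1)*(j + 3)*(j^2 + j - 12) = (j - 3)*(j - 1)*(j + 3)*(j + 4)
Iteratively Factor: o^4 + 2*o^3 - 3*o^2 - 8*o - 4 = (o - 2)*(o^3 + 4*o^2 + 5*o + 2) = (o - 2)*(o + 1)*(o^2 + 3*o + 2) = (o - 2)*(o + 1)*(o + 2)*(o + 1)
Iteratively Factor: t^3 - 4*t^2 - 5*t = (t + 1)*(t^2 - 5*t) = t*(t + 1)*(t - 5)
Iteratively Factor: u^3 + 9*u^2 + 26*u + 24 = (u + 3)*(u^2 + 6*u + 8) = (u + 3)*(u + 4)*(u + 2)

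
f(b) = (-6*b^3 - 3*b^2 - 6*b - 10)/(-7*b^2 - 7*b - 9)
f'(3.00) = 0.77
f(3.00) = 2.33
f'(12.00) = 0.85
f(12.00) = 9.88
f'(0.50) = -0.05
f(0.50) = 1.02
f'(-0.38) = 0.62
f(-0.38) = 1.06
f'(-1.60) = 1.67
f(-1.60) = -1.05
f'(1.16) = 0.40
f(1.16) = 1.14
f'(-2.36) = 1.18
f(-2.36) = -2.11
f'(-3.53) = 0.95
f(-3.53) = -3.32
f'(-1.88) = 1.44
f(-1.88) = -1.48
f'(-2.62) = 1.10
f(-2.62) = -2.40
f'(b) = (14*b + 7)*(-6*b^3 - 3*b^2 - 6*b - 10)/(-7*b^2 - 7*b - 9)^2 + (-18*b^2 - 6*b - 6)/(-7*b^2 - 7*b - 9) = (42*b^4 + 84*b^3 + 141*b^2 - 86*b - 16)/(49*b^4 + 98*b^3 + 175*b^2 + 126*b + 81)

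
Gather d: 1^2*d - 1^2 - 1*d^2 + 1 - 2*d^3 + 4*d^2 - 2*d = -2*d^3 + 3*d^2 - d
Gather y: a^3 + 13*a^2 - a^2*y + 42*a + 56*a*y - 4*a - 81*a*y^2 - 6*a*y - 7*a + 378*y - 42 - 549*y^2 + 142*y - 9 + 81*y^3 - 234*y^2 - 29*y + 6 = a^3 + 13*a^2 + 31*a + 81*y^3 + y^2*(-81*a - 783) + y*(-a^2 + 50*a + 491) - 45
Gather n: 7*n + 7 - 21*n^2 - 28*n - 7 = -21*n^2 - 21*n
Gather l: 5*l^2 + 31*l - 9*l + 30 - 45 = 5*l^2 + 22*l - 15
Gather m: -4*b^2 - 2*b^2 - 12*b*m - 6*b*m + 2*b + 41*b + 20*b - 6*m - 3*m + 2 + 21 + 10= -6*b^2 + 63*b + m*(-18*b - 9) + 33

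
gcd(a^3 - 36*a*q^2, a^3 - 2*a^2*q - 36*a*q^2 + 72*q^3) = -a^2 + 36*q^2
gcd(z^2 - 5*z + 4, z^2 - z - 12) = z - 4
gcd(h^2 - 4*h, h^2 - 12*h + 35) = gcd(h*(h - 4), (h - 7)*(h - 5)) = 1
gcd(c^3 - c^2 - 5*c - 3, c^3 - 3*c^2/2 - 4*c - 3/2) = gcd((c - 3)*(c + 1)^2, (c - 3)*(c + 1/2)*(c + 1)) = c^2 - 2*c - 3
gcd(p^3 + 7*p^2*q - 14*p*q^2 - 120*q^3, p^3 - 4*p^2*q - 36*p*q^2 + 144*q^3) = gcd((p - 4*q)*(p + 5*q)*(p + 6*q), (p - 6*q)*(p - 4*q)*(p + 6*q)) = p^2 + 2*p*q - 24*q^2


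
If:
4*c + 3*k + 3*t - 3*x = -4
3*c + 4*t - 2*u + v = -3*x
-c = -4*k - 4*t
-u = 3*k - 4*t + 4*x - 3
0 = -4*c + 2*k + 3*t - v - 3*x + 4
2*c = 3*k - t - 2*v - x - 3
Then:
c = 91/41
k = -1859/492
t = 13/3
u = 6041/492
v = -6877/492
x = 795/164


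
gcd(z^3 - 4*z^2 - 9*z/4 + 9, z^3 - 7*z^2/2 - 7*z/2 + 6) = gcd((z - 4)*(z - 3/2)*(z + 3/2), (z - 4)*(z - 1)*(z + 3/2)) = z^2 - 5*z/2 - 6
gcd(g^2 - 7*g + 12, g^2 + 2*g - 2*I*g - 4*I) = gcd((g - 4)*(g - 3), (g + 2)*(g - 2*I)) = 1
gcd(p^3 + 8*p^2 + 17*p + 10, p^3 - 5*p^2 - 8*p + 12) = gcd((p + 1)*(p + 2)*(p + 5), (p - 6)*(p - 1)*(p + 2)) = p + 2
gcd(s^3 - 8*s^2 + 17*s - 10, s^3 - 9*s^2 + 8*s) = s - 1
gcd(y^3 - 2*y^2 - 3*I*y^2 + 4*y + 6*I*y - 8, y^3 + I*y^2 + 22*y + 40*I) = 1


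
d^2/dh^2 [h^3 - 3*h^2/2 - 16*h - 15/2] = 6*h - 3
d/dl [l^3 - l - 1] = 3*l^2 - 1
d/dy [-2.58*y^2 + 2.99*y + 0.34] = 2.99 - 5.16*y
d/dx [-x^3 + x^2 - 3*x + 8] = -3*x^2 + 2*x - 3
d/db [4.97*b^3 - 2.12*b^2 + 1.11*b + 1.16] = 14.91*b^2 - 4.24*b + 1.11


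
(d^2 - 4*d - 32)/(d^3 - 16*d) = (d - 8)/(d*(d - 4))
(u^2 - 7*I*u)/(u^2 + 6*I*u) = (u - 7*I)/(u + 6*I)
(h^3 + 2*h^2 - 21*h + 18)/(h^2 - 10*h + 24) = (h^3 + 2*h^2 - 21*h + 18)/(h^2 - 10*h + 24)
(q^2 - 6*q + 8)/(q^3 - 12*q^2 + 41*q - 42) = (q - 4)/(q^2 - 10*q + 21)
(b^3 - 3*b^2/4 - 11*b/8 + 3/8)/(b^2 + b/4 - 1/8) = (2*b^2 - b - 3)/(2*b + 1)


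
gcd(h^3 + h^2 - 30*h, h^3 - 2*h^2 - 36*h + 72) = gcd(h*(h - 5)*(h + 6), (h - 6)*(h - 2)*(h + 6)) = h + 6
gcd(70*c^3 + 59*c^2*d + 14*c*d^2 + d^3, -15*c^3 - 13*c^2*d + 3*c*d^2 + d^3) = 5*c + d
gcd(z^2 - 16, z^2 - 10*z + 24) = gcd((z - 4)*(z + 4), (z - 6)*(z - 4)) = z - 4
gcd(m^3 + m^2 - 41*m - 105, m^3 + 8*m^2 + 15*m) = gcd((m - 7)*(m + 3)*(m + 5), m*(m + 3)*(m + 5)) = m^2 + 8*m + 15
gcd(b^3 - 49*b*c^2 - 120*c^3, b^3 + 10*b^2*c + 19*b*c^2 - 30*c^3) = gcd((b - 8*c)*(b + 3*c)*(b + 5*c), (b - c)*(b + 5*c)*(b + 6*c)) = b + 5*c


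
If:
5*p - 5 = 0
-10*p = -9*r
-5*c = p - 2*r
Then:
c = 11/45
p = 1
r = 10/9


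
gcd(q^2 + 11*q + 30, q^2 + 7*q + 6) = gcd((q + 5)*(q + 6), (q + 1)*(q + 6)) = q + 6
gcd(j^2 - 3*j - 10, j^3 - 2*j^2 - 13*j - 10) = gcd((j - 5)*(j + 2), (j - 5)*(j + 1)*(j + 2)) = j^2 - 3*j - 10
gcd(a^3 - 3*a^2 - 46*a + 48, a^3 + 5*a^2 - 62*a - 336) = a^2 - 2*a - 48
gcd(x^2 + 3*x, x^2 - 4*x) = x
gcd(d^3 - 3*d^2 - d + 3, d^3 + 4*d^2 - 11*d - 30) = d - 3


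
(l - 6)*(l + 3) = l^2 - 3*l - 18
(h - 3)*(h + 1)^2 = h^3 - h^2 - 5*h - 3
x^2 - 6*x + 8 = (x - 4)*(x - 2)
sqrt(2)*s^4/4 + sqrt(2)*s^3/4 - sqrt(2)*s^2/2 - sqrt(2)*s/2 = s*(s/2 + 1/2)*(s - sqrt(2))*(sqrt(2)*s/2 + 1)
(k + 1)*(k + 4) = k^2 + 5*k + 4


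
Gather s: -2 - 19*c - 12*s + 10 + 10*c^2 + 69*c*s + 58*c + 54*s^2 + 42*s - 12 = 10*c^2 + 39*c + 54*s^2 + s*(69*c + 30) - 4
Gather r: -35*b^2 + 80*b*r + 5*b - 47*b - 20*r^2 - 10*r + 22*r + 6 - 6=-35*b^2 - 42*b - 20*r^2 + r*(80*b + 12)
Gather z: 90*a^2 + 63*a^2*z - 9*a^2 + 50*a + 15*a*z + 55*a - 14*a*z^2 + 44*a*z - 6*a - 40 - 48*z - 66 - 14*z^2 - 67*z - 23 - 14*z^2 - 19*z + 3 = 81*a^2 + 99*a + z^2*(-14*a - 28) + z*(63*a^2 + 59*a - 134) - 126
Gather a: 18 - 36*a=18 - 36*a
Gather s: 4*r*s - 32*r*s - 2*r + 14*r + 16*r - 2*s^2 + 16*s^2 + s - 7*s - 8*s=28*r + 14*s^2 + s*(-28*r - 14)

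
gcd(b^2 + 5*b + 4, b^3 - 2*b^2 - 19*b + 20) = b + 4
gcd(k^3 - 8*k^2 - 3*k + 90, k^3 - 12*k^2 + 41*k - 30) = k^2 - 11*k + 30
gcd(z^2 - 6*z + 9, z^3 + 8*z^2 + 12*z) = 1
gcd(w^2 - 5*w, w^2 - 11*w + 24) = 1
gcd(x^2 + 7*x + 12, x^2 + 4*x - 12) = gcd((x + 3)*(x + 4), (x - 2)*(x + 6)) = 1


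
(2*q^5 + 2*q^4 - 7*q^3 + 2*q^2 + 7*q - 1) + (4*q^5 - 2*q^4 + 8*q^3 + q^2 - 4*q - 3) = 6*q^5 + q^3 + 3*q^2 + 3*q - 4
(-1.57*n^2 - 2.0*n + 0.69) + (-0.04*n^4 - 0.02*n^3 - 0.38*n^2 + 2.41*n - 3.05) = -0.04*n^4 - 0.02*n^3 - 1.95*n^2 + 0.41*n - 2.36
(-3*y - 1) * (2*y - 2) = -6*y^2 + 4*y + 2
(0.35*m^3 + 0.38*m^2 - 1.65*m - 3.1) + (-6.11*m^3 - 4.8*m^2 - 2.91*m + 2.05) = -5.76*m^3 - 4.42*m^2 - 4.56*m - 1.05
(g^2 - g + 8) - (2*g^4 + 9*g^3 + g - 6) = -2*g^4 - 9*g^3 + g^2 - 2*g + 14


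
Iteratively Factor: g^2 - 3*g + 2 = (g - 1)*(g - 2)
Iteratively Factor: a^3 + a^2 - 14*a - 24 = (a - 4)*(a^2 + 5*a + 6) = (a - 4)*(a + 2)*(a + 3)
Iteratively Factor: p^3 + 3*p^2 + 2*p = (p + 1)*(p^2 + 2*p) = p*(p + 1)*(p + 2)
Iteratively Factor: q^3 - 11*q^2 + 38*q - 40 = (q - 4)*(q^2 - 7*q + 10) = (q - 4)*(q - 2)*(q - 5)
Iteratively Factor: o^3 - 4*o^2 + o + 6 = (o - 2)*(o^2 - 2*o - 3) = (o - 3)*(o - 2)*(o + 1)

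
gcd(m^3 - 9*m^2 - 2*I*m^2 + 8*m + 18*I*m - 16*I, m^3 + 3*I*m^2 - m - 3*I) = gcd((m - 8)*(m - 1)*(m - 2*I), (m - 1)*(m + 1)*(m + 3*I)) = m - 1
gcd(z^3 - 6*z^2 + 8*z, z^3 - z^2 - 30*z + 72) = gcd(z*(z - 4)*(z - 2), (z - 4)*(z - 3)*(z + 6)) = z - 4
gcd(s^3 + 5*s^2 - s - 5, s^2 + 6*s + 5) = s^2 + 6*s + 5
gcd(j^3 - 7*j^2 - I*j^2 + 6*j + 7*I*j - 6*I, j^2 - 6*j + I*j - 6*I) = j - 6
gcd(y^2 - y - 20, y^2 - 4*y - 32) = y + 4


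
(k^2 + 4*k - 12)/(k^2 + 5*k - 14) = (k + 6)/(k + 7)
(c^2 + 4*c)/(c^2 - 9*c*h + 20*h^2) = c*(c + 4)/(c^2 - 9*c*h + 20*h^2)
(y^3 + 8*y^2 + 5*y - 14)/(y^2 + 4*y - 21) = (y^2 + y - 2)/(y - 3)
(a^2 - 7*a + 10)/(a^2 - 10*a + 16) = (a - 5)/(a - 8)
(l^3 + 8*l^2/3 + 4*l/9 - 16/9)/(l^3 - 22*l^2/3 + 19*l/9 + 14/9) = (3*l^2 + 10*l + 8)/(3*l^2 - 20*l - 7)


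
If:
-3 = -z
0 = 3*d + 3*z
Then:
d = -3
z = 3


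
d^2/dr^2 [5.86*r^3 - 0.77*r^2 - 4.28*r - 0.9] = 35.16*r - 1.54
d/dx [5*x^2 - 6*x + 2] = 10*x - 6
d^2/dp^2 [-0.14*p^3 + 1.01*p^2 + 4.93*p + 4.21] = 2.02 - 0.84*p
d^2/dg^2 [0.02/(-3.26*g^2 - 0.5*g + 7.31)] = (0.425104*g^2 + 0.0652*g - 0.02*(6.52*g + 0.5)*(13.04*g + 1.0) - 0.953224)/(3.26*g^2 + 0.5*g - 7.31)^3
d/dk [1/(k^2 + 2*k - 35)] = 2*(-k - 1)/(k^2 + 2*k - 35)^2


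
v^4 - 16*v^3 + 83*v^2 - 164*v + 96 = (v - 8)*(v - 4)*(v - 3)*(v - 1)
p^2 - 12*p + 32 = (p - 8)*(p - 4)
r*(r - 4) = r^2 - 4*r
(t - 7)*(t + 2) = t^2 - 5*t - 14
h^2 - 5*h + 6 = (h - 3)*(h - 2)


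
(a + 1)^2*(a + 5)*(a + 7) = a^4 + 14*a^3 + 60*a^2 + 82*a + 35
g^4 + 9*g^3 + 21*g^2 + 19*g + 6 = (g + 1)^3*(g + 6)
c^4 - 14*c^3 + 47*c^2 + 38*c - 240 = (c - 8)*(c - 5)*(c - 3)*(c + 2)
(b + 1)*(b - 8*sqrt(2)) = b^2 - 8*sqrt(2)*b + b - 8*sqrt(2)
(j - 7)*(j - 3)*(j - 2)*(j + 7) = j^4 - 5*j^3 - 43*j^2 + 245*j - 294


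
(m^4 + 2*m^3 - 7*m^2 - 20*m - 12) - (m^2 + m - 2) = m^4 + 2*m^3 - 8*m^2 - 21*m - 10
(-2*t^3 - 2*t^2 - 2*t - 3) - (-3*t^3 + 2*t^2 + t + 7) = t^3 - 4*t^2 - 3*t - 10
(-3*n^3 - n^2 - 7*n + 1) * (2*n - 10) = -6*n^4 + 28*n^3 - 4*n^2 + 72*n - 10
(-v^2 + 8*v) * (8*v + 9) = -8*v^3 + 55*v^2 + 72*v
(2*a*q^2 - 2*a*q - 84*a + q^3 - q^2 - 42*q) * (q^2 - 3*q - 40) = 2*a*q^4 - 8*a*q^3 - 158*a*q^2 + 332*a*q + 3360*a + q^5 - 4*q^4 - 79*q^3 + 166*q^2 + 1680*q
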